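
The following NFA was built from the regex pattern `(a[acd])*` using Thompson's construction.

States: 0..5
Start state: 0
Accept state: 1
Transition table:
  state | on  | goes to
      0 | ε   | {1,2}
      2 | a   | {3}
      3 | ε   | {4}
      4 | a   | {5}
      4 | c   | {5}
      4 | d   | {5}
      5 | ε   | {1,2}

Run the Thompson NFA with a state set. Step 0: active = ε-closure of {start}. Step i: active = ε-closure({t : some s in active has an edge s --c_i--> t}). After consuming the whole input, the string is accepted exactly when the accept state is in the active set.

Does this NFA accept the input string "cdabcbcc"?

initial (ε-close {0}): {0,1,2}
'c' @ 1: {}  — state set empty
rest 'dabcbcc' ignored (set empty)
end set {} — state 1 not in

Answer: REJECT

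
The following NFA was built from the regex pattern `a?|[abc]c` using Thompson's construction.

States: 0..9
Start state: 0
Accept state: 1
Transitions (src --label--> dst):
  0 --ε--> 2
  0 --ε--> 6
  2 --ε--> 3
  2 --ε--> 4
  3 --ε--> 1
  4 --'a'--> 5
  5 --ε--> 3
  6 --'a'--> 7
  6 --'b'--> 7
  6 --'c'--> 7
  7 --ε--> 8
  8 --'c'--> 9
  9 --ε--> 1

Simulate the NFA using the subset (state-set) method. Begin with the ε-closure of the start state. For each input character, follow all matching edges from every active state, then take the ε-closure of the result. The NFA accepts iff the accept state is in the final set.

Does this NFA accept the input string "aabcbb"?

initial (ε-close {0}): {0,1,2,3,4,6}
'a' @ 1: {1,3,5,7,8}  (accept∈set)
'a' @ 2: {}  — state set empty
rest 'bcbb' ignored (set empty)
after full input: {}  (accept=1 not in)

Answer: REJECT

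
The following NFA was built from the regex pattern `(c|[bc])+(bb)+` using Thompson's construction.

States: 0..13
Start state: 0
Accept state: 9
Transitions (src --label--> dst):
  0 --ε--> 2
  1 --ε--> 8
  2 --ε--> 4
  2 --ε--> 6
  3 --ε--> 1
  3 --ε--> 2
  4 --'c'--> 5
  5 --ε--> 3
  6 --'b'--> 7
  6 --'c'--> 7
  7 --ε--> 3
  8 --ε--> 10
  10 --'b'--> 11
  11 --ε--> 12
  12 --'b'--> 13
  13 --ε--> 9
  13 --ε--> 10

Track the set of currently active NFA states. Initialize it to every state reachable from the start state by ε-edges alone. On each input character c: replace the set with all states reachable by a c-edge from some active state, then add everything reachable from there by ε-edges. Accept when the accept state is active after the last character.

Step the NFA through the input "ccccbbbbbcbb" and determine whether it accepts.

initial (ε-close {0}): {0,2,4,6}
'c' @ 1: {1,2,3,4,5,6,7,8,10}
'c' @ 2: {1,2,3,4,5,6,7,8,10}
'c' @ 3: {1,2,3,4,5,6,7,8,10}
'c' @ 4: {1,2,3,4,5,6,7,8,10}
'b' @ 5: {1,2,3,4,6,7,8,10,11,12}
'b' @ 6: {1,2,3,4,6,7,8,9,10,11,12,13}  [accepting]
'b' @ 7: {1,2,3,4,6,7,8,9,10,11,12,13}  [accepting]
'b' @ 8: {1,2,3,4,6,7,8,9,10,11,12,13}  [accepting]
'b' @ 9: {1,2,3,4,6,7,8,9,10,11,12,13}  [accepting]
'c' @ 10: {1,2,3,4,5,6,7,8,10}
'b' @ 11: {1,2,3,4,6,7,8,10,11,12}
'b' @ 12: {1,2,3,4,6,7,8,9,10,11,12,13}  [accepting]
final: {1,2,3,4,6,7,8,9,10,11,12,13}; accept 9 in set

Answer: ACCEPT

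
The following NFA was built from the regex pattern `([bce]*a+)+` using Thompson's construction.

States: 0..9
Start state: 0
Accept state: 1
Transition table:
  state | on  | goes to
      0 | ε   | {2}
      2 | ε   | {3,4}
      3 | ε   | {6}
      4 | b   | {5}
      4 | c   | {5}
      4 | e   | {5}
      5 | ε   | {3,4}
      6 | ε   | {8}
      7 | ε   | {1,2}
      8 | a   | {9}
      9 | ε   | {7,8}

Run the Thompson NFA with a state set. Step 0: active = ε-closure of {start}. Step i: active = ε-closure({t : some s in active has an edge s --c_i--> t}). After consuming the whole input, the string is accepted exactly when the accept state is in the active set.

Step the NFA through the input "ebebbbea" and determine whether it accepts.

Answer: ACCEPT

Steps:
start: ε-closure({0}) = {0,2,3,4,6,8}
'e' @ 1: {3,4,5,6,8}
'b' @ 2: {3,4,5,6,8}
'e' @ 3: {3,4,5,6,8}
'b' @ 4: {3,4,5,6,8}
'b' @ 5: {3,4,5,6,8}
'b' @ 6: {3,4,5,6,8}
'e' @ 7: {3,4,5,6,8}
'a' @ 8: {1,2,3,4,6,7,8,9}  [accepting]
after full input: {1,2,3,4,6,7,8,9}  (accept=1 in)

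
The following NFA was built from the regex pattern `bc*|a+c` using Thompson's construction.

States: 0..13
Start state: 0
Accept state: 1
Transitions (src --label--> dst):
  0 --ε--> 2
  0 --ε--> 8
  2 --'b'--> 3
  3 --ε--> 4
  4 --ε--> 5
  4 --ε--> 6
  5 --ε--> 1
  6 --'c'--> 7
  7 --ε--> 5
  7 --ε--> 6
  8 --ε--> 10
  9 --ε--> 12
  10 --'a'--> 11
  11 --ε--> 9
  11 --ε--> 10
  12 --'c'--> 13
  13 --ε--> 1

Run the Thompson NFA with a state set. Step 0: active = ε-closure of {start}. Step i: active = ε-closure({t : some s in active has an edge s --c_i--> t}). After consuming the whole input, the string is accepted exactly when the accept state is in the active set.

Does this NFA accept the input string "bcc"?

start: ε-closure({0}) = {0,2,8,10}
'b' @ 1: {1,3,4,5,6}  ✓accept
'c' @ 2: {1,5,6,7}  ✓accept
'c' @ 3: {1,5,6,7}  ✓accept
final: {1,5,6,7}; accept 1 in set

Answer: ACCEPT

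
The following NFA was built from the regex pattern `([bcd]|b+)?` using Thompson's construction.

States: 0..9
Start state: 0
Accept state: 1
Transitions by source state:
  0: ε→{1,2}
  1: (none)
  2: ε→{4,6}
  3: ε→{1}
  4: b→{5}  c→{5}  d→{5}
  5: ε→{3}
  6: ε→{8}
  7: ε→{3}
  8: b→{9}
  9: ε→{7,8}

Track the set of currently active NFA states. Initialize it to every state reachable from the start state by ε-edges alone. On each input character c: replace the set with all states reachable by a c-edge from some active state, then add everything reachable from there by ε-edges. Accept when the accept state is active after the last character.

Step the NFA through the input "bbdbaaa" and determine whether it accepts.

Answer: REJECT

Trace:
initial (ε-close {0}): {0,1,2,4,6,8}
'b' @ 1: {1,3,5,7,8,9}  ✓accept
'b' @ 2: {1,3,7,8,9}  ✓accept
'd' @ 3: {}  — state set empty
rest 'baaa' ignored (set empty)
after full input: {}  (accept=1 not in)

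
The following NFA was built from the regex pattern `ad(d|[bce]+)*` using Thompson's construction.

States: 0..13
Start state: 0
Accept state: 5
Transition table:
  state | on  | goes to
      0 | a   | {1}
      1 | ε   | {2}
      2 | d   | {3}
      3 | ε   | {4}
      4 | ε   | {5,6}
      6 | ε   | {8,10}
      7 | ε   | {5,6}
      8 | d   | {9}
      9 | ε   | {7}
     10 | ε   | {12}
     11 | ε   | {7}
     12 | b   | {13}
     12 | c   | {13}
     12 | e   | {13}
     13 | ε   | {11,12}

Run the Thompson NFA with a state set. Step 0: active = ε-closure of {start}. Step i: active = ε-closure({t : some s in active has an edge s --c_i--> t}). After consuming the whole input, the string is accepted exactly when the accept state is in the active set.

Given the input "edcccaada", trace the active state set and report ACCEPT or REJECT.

Answer: REJECT

Derivation:
initial (ε-close {0}): {0}
'e' @ 1: {}  — state set empty
rest 'dcccaada' ignored (set empty)
final: {}; accept 5 not in set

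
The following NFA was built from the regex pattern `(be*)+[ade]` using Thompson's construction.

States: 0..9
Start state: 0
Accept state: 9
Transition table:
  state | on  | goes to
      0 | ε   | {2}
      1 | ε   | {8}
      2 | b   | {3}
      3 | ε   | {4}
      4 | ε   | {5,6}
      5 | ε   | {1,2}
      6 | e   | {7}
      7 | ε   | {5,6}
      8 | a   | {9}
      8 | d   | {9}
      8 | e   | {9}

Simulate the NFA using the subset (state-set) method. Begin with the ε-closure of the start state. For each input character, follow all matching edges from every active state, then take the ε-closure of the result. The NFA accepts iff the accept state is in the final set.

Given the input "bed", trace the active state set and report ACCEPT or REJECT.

start: ε-closure({0}) = {0,2}
'b' @ 1: {1,2,3,4,5,6,8}
'e' @ 2: {1,2,5,6,7,8,9}  (accept∈set)
'd' @ 3: {9}  (accept∈set)
end set {9} — state 9 in

Answer: ACCEPT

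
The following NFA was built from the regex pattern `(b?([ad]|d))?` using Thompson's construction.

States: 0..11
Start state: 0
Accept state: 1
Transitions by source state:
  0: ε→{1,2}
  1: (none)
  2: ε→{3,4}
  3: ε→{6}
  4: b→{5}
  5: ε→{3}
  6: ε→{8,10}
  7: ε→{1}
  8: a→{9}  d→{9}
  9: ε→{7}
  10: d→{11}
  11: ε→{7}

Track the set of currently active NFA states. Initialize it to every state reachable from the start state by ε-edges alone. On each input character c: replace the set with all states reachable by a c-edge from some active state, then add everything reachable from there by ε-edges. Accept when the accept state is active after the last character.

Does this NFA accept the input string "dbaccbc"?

S₀ = ε-closure({0}) = {0,1,2,3,4,6,8,10}
'd' @ 1: {1,7,9,11}  [accepting]
'b' @ 2: {}  — dead — no transitions
rest 'accbc' ignored (set empty)
end set {} — state 1 not in

Answer: REJECT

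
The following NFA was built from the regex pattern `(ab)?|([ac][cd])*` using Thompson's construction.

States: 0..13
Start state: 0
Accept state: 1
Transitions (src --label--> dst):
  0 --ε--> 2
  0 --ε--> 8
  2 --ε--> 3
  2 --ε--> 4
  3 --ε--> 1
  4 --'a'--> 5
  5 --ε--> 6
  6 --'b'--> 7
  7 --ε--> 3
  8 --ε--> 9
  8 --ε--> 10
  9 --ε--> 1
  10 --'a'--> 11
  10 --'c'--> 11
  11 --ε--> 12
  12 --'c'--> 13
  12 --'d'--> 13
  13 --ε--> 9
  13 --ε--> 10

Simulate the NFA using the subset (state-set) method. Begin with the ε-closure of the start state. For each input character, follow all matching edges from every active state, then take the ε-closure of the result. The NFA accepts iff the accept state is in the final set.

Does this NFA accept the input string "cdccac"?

Answer: ACCEPT

Trace:
initial (ε-close {0}): {0,1,2,3,4,8,9,10}
'c' @ 1: {11,12}
'd' @ 2: {1,9,10,13}  ✓accept
'c' @ 3: {11,12}
'c' @ 4: {1,9,10,13}  ✓accept
'a' @ 5: {11,12}
'c' @ 6: {1,9,10,13}  ✓accept
end set {1,9,10,13} — state 1 in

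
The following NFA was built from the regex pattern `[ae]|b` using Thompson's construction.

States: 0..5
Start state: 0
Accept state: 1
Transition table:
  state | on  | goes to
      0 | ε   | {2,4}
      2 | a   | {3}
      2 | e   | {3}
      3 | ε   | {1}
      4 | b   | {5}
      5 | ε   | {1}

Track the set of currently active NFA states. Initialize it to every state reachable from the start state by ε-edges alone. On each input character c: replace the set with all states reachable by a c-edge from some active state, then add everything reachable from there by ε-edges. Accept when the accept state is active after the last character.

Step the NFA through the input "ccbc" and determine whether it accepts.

Answer: REJECT

Steps:
start: ε-closure({0}) = {0,2,4}
'c' @ 1: {}  — dead — no transitions
rest 'cbc' ignored (set empty)
end set {} — state 1 not in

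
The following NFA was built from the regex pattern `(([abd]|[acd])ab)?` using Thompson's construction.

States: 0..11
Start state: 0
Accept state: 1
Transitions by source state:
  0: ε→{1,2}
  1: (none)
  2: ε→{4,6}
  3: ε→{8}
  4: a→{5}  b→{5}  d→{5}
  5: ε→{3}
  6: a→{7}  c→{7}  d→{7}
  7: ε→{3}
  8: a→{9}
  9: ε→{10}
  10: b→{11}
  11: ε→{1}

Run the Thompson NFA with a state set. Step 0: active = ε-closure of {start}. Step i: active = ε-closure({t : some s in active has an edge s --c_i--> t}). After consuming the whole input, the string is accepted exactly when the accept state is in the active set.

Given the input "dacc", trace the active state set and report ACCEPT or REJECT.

Answer: REJECT

Derivation:
start: ε-closure({0}) = {0,1,2,4,6}
'd' @ 1: {3,5,7,8}
'a' @ 2: {9,10}
'c' @ 3: {}  — no active states
rest 'c' ignored (set empty)
final: {}; accept 1 not in set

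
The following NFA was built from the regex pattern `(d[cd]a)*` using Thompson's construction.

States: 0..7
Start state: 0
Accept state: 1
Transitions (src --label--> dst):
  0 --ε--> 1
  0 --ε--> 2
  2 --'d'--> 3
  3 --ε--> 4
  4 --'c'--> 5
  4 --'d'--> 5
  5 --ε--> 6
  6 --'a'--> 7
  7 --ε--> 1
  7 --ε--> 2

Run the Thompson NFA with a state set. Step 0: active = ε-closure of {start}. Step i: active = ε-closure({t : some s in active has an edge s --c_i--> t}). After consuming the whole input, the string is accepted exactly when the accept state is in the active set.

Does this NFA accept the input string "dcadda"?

S₀ = ε-closure({0}) = {0,1,2}
'd' @ 1: {3,4}
'c' @ 2: {5,6}
'a' @ 3: {1,2,7}  (accept∈set)
'd' @ 4: {3,4}
'd' @ 5: {5,6}
'a' @ 6: {1,2,7}  (accept∈set)
final: {1,2,7}; accept 1 in set

Answer: ACCEPT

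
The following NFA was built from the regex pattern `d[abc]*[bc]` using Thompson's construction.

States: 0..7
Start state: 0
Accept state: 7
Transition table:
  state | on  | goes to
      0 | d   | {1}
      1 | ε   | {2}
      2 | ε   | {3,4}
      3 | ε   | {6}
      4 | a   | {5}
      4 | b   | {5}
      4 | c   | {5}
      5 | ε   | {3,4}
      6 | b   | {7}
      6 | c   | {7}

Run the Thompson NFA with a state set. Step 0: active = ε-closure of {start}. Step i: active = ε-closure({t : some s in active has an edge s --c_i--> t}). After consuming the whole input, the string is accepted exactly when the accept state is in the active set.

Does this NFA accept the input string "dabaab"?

Answer: ACCEPT

Trace:
start: ε-closure({0}) = {0}
'd' @ 1: {1,2,3,4,6}
'a' @ 2: {3,4,5,6}
'b' @ 3: {3,4,5,6,7}  ✓accept
'a' @ 4: {3,4,5,6}
'a' @ 5: {3,4,5,6}
'b' @ 6: {3,4,5,6,7}  ✓accept
final: {3,4,5,6,7}; accept 7 in set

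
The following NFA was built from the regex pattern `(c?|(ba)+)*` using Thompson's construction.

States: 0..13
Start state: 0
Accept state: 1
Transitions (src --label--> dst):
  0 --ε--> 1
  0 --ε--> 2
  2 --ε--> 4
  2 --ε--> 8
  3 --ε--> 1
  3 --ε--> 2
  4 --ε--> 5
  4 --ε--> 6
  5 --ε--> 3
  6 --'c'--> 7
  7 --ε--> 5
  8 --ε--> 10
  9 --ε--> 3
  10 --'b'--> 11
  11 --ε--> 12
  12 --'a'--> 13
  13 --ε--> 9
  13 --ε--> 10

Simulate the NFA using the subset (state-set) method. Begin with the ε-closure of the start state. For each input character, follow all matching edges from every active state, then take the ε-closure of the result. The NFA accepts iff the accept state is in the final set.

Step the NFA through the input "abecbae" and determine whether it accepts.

start: ε-closure({0}) = {0,1,2,3,4,5,6,8,10}
'a' @ 1: {}  — dead — no transitions
rest 'becbae' ignored (set empty)
after full input: {}  (accept=1 not in)

Answer: REJECT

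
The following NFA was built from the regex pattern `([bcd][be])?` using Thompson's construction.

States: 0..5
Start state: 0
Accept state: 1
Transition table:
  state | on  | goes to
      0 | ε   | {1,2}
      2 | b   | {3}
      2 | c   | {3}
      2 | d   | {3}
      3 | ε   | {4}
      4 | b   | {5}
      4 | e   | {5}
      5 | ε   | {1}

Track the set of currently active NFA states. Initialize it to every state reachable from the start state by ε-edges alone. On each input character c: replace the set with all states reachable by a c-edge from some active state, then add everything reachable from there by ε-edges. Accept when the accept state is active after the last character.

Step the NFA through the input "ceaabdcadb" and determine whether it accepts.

Answer: REJECT

Trace:
start: ε-closure({0}) = {0,1,2}
'c' @ 1: {3,4}
'e' @ 2: {1,5}  ✓accept
'a' @ 3: {}  — no active states
rest 'abdcadb' ignored (set empty)
after full input: {}  (accept=1 not in)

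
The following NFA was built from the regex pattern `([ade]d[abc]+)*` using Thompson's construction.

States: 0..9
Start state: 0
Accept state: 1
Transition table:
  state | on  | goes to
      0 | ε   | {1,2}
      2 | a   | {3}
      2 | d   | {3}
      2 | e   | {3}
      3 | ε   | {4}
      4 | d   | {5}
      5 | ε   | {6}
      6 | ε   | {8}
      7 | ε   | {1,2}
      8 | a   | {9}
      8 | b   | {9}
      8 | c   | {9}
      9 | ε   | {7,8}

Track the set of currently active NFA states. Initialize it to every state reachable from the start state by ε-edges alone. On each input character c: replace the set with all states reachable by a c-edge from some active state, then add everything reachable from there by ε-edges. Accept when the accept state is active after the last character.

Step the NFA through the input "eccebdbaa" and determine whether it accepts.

Answer: REJECT

Trace:
S₀ = ε-closure({0}) = {0,1,2}
'e' @ 1: {3,4}
'c' @ 2: {}  — dead — no transitions
rest 'cebdbaa' ignored (set empty)
final: {}; accept 1 not in set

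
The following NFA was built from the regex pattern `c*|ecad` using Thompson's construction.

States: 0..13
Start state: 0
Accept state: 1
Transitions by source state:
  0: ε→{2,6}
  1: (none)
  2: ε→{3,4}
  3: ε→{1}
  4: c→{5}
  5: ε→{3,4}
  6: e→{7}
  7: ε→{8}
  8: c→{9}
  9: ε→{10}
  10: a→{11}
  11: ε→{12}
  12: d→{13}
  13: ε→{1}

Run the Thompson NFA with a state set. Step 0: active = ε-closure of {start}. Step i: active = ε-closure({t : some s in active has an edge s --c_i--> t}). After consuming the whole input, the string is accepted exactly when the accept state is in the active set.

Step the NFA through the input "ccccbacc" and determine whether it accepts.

Answer: REJECT

Trace:
initial (ε-close {0}): {0,1,2,3,4,6}
'c' @ 1: {1,3,4,5}  (accept∈set)
'c' @ 2: {1,3,4,5}  (accept∈set)
'c' @ 3: {1,3,4,5}  (accept∈set)
'c' @ 4: {1,3,4,5}  (accept∈set)
'b' @ 5: {}  — state set empty
rest 'acc' ignored (set empty)
final: {}; accept 1 not in set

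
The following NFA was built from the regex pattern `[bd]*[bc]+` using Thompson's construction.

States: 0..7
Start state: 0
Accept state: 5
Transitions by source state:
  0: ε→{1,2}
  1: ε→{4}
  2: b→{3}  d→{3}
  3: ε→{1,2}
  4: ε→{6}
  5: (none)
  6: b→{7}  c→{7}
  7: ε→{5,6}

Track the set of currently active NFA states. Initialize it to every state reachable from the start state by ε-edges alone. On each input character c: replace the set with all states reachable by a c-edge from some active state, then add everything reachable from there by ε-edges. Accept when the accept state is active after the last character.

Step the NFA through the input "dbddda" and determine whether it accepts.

start: ε-closure({0}) = {0,1,2,4,6}
'd' @ 1: {1,2,3,4,6}
'b' @ 2: {1,2,3,4,5,6,7}  (accept∈set)
'd' @ 3: {1,2,3,4,6}
'd' @ 4: {1,2,3,4,6}
'd' @ 5: {1,2,3,4,6}
'a' @ 6: {}  — state set empty
end set {} — state 5 not in

Answer: REJECT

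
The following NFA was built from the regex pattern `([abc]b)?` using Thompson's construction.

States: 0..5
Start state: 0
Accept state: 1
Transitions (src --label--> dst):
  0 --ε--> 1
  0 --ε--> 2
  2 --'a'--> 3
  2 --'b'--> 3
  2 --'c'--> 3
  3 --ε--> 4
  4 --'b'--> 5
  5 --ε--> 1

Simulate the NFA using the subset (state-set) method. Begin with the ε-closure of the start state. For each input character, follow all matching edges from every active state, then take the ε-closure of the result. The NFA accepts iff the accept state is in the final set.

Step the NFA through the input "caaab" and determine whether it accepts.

S₀ = ε-closure({0}) = {0,1,2}
'c' @ 1: {3,4}
'a' @ 2: {}  — no active states
rest 'aab' ignored (set empty)
final: {}; accept 1 not in set

Answer: REJECT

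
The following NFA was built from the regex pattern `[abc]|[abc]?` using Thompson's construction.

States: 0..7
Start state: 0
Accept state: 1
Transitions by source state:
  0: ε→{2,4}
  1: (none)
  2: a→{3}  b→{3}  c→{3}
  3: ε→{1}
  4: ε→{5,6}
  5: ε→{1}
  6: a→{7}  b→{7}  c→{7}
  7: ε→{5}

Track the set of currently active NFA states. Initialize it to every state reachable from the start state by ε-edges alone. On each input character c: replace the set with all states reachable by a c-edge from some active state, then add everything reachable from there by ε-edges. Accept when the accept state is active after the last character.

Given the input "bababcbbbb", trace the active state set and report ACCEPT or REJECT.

Answer: REJECT

Trace:
initial (ε-close {0}): {0,1,2,4,5,6}
'b' @ 1: {1,3,5,7}  ✓accept
'a' @ 2: {}  — state set empty
rest 'babcbbbb' ignored (set empty)
end set {} — state 1 not in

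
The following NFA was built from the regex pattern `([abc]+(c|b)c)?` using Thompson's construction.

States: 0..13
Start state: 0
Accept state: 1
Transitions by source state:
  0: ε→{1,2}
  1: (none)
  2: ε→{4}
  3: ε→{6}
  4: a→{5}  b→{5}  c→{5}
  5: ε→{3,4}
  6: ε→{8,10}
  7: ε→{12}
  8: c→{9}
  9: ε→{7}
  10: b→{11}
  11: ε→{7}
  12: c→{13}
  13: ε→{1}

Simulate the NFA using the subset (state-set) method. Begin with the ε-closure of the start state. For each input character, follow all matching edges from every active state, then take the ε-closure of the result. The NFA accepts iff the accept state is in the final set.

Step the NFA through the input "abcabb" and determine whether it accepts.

Answer: REJECT

Derivation:
initial (ε-close {0}): {0,1,2,4}
'a' @ 1: {3,4,5,6,8,10}
'b' @ 2: {3,4,5,6,7,8,10,11,12}
'c' @ 3: {1,3,4,5,6,7,8,9,10,12,13}  [accepting]
'a' @ 4: {3,4,5,6,8,10}
'b' @ 5: {3,4,5,6,7,8,10,11,12}
'b' @ 6: {3,4,5,6,7,8,10,11,12}
after full input: {3,4,5,6,7,8,10,11,12}  (accept=1 not in)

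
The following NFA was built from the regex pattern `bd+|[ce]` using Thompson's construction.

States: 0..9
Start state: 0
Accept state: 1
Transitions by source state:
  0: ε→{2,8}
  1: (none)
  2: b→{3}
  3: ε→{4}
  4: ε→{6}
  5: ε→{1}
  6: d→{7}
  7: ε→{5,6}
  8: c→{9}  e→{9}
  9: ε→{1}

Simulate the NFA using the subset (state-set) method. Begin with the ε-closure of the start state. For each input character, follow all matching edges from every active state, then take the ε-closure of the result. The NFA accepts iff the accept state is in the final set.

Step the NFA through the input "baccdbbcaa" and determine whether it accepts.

initial (ε-close {0}): {0,2,8}
'b' @ 1: {3,4,6}
'a' @ 2: {}  — state set empty
rest 'ccdbbcaa' ignored (set empty)
end set {} — state 1 not in

Answer: REJECT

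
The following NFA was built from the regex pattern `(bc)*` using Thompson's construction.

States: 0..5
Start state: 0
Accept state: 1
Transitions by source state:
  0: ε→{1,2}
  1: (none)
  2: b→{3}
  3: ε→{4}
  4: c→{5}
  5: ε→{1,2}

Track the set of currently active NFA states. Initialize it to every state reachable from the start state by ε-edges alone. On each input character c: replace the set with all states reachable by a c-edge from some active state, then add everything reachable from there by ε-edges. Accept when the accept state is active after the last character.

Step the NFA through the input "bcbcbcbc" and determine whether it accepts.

Answer: ACCEPT

Steps:
S₀ = ε-closure({0}) = {0,1,2}
'b' @ 1: {3,4}
'c' @ 2: {1,2,5}  [accepting]
'b' @ 3: {3,4}
'c' @ 4: {1,2,5}  [accepting]
'b' @ 5: {3,4}
'c' @ 6: {1,2,5}  [accepting]
'b' @ 7: {3,4}
'c' @ 8: {1,2,5}  [accepting]
final: {1,2,5}; accept 1 in set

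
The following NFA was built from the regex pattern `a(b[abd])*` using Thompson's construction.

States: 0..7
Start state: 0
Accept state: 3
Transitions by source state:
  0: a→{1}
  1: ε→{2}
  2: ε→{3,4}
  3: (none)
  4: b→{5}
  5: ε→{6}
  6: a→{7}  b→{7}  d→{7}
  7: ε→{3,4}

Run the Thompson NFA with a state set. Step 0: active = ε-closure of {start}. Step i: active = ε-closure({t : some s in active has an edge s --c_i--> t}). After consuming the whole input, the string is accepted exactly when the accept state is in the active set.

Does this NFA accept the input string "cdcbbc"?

Answer: REJECT

Steps:
start: ε-closure({0}) = {0}
'c' @ 1: {}  — state set empty
rest 'dcbbc' ignored (set empty)
after full input: {}  (accept=3 not in)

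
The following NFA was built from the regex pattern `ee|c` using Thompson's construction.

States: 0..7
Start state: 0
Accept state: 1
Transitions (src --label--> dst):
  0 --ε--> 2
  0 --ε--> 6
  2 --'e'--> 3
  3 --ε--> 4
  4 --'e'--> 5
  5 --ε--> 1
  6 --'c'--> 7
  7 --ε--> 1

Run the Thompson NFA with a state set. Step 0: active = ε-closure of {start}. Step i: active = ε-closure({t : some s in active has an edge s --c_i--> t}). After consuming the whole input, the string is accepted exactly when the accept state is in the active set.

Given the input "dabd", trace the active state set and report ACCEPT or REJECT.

Answer: REJECT

Derivation:
start: ε-closure({0}) = {0,2,6}
'd' @ 1: {}  — no active states
rest 'abd' ignored (set empty)
final: {}; accept 1 not in set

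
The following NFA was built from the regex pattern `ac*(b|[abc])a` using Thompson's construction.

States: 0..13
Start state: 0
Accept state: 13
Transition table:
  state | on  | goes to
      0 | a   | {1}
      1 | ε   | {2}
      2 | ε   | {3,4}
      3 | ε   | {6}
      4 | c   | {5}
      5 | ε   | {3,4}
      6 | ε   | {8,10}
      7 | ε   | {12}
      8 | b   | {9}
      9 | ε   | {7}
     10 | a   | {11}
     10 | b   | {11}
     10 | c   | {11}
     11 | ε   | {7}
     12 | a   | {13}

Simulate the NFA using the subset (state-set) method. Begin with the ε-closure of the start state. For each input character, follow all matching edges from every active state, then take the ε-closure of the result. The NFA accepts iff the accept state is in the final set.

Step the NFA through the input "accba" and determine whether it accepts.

S₀ = ε-closure({0}) = {0}
'a' @ 1: {1,2,3,4,6,8,10}
'c' @ 2: {3,4,5,6,7,8,10,11,12}
'c' @ 3: {3,4,5,6,7,8,10,11,12}
'b' @ 4: {7,9,11,12}
'a' @ 5: {13}  ✓accept
end set {13} — state 13 in

Answer: ACCEPT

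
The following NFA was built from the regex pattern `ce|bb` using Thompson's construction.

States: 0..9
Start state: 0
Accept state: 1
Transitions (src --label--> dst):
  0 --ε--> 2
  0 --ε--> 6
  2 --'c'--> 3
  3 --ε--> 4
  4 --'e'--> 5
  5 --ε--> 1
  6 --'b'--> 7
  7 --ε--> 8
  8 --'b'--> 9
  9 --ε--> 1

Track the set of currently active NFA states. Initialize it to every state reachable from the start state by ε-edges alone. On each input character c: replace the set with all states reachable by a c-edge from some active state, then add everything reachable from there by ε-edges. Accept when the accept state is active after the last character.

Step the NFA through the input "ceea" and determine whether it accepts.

initial (ε-close {0}): {0,2,6}
'c' @ 1: {3,4}
'e' @ 2: {1,5}  [accepting]
'e' @ 3: {}  — no active states
rest 'a' ignored (set empty)
after full input: {}  (accept=1 not in)

Answer: REJECT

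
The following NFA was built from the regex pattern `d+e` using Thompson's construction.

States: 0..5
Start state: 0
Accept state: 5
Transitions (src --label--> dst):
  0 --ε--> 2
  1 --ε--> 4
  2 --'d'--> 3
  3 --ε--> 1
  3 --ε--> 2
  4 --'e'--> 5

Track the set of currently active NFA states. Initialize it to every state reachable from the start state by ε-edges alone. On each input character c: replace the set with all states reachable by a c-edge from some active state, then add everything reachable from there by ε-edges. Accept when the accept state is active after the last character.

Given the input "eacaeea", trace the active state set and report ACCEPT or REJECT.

S₀ = ε-closure({0}) = {0,2}
'e' @ 1: {}  — state set empty
rest 'acaeea' ignored (set empty)
after full input: {}  (accept=5 not in)

Answer: REJECT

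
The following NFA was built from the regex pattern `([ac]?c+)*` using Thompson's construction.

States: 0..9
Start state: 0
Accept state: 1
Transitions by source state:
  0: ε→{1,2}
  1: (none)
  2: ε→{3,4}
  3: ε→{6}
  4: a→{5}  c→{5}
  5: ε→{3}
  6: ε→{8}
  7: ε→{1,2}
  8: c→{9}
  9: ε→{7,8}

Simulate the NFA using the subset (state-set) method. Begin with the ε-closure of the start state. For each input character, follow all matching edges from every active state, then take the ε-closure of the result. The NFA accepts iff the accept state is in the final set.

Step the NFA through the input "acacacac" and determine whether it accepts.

initial (ε-close {0}): {0,1,2,3,4,6,8}
'a' @ 1: {3,5,6,8}
'c' @ 2: {1,2,3,4,6,7,8,9}  ✓accept
'a' @ 3: {3,5,6,8}
'c' @ 4: {1,2,3,4,6,7,8,9}  ✓accept
'a' @ 5: {3,5,6,8}
'c' @ 6: {1,2,3,4,6,7,8,9}  ✓accept
'a' @ 7: {3,5,6,8}
'c' @ 8: {1,2,3,4,6,7,8,9}  ✓accept
after full input: {1,2,3,4,6,7,8,9}  (accept=1 in)

Answer: ACCEPT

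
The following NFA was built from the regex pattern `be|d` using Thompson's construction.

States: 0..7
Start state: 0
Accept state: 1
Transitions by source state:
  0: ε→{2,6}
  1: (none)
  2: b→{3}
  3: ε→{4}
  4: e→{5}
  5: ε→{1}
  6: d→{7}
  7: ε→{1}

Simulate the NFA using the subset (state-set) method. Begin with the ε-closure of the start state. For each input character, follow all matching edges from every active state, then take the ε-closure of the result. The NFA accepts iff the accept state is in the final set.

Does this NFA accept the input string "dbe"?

Answer: REJECT

Derivation:
S₀ = ε-closure({0}) = {0,2,6}
'd' @ 1: {1,7}  (accept∈set)
'b' @ 2: {}  — dead — no transitions
rest 'e' ignored (set empty)
end set {} — state 1 not in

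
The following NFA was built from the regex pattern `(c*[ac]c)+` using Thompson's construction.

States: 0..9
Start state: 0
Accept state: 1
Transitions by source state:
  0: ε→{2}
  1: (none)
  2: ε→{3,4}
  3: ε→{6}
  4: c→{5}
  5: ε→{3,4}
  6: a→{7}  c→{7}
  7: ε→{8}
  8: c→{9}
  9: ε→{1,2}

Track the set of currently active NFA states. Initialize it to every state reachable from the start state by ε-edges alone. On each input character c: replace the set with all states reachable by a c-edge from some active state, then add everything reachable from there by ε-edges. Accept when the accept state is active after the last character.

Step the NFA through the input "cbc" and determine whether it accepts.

Answer: REJECT

Derivation:
start: ε-closure({0}) = {0,2,3,4,6}
'c' @ 1: {3,4,5,6,7,8}
'b' @ 2: {}  — dead — no transitions
rest 'c' ignored (set empty)
end set {} — state 1 not in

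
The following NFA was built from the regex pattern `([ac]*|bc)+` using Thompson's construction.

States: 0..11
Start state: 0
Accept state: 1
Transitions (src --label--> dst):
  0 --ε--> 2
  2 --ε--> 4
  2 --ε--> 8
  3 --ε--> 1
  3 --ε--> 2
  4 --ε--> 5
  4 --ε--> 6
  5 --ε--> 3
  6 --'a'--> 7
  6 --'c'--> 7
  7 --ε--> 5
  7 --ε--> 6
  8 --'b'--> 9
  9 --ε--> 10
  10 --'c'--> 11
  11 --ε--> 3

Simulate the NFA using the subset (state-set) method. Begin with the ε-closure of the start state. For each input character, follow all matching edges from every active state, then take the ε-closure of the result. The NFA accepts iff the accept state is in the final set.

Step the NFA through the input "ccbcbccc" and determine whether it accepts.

S₀ = ε-closure({0}) = {0,1,2,3,4,5,6,8}
'c' @ 1: {1,2,3,4,5,6,7,8}  (accept∈set)
'c' @ 2: {1,2,3,4,5,6,7,8}  (accept∈set)
'b' @ 3: {9,10}
'c' @ 4: {1,2,3,4,5,6,8,11}  (accept∈set)
'b' @ 5: {9,10}
'c' @ 6: {1,2,3,4,5,6,8,11}  (accept∈set)
'c' @ 7: {1,2,3,4,5,6,7,8}  (accept∈set)
'c' @ 8: {1,2,3,4,5,6,7,8}  (accept∈set)
end set {1,2,3,4,5,6,7,8} — state 1 in

Answer: ACCEPT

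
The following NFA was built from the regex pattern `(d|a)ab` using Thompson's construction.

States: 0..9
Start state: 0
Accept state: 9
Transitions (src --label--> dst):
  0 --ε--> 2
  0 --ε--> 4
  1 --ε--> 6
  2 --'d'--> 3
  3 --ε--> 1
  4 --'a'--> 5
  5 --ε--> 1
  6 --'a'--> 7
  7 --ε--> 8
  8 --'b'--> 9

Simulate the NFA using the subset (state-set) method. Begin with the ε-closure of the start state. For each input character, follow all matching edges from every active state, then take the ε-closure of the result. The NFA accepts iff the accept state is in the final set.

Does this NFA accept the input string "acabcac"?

start: ε-closure({0}) = {0,2,4}
'a' @ 1: {1,5,6}
'c' @ 2: {}  — state set empty
rest 'abcac' ignored (set empty)
final: {}; accept 9 not in set

Answer: REJECT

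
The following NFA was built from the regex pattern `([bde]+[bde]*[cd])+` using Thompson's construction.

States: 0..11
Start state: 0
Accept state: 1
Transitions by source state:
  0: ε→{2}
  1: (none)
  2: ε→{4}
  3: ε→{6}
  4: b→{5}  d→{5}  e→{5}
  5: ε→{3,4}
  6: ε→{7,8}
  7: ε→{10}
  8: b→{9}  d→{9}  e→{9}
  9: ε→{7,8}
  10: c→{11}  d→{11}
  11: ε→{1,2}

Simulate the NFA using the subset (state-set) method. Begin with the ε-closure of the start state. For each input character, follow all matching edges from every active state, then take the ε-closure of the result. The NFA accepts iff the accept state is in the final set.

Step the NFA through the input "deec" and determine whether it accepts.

Answer: ACCEPT

Trace:
initial (ε-close {0}): {0,2,4}
'd' @ 1: {3,4,5,6,7,8,10}
'e' @ 2: {3,4,5,6,7,8,9,10}
'e' @ 3: {3,4,5,6,7,8,9,10}
'c' @ 4: {1,2,4,11}  [accepting]
end set {1,2,4,11} — state 1 in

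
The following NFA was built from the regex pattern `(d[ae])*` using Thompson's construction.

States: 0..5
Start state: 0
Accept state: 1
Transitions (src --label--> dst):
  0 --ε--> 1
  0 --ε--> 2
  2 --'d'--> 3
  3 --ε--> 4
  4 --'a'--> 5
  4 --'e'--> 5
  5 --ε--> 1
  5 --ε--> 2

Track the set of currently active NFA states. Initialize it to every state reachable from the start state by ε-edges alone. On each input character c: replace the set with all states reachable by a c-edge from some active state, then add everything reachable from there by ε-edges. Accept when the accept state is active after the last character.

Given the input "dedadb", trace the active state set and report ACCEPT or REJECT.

start: ε-closure({0}) = {0,1,2}
'd' @ 1: {3,4}
'e' @ 2: {1,2,5}  (accept∈set)
'd' @ 3: {3,4}
'a' @ 4: {1,2,5}  (accept∈set)
'd' @ 5: {3,4}
'b' @ 6: {}  — no active states
final: {}; accept 1 not in set

Answer: REJECT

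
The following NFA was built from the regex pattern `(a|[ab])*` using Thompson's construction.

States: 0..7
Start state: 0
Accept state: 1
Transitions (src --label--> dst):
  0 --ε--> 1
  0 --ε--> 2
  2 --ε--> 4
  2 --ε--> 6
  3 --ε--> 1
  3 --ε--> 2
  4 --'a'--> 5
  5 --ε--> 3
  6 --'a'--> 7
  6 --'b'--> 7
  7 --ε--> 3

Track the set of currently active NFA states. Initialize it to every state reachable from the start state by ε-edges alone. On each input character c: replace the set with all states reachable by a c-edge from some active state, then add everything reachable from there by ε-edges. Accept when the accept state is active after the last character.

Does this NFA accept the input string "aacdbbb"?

initial (ε-close {0}): {0,1,2,4,6}
'a' @ 1: {1,2,3,4,5,6,7}  [accepting]
'a' @ 2: {1,2,3,4,5,6,7}  [accepting]
'c' @ 3: {}  — dead — no transitions
rest 'dbbb' ignored (set empty)
after full input: {}  (accept=1 not in)

Answer: REJECT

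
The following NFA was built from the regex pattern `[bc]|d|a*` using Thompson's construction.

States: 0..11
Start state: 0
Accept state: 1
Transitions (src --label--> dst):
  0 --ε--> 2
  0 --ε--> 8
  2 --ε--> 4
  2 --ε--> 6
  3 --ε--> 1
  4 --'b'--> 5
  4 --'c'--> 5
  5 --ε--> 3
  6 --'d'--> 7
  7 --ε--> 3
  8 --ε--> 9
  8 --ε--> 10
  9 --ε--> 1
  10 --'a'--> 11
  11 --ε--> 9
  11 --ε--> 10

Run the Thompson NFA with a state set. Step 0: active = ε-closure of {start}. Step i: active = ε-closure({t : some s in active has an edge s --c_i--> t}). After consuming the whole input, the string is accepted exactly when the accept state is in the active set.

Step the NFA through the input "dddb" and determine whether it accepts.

start: ε-closure({0}) = {0,1,2,4,6,8,9,10}
'd' @ 1: {1,3,7}  ✓accept
'd' @ 2: {}  — dead — no transitions
rest 'db' ignored (set empty)
end set {} — state 1 not in

Answer: REJECT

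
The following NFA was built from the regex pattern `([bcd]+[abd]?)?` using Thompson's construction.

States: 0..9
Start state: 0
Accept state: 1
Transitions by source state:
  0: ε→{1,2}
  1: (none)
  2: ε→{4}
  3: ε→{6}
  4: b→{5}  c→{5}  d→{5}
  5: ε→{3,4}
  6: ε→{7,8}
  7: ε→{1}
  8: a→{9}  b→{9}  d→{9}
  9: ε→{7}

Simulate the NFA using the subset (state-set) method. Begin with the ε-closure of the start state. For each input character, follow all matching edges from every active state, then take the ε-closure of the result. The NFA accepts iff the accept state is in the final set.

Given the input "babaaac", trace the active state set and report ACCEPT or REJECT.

Answer: REJECT

Trace:
S₀ = ε-closure({0}) = {0,1,2,4}
'b' @ 1: {1,3,4,5,6,7,8}  (accept∈set)
'a' @ 2: {1,7,9}  (accept∈set)
'b' @ 3: {}  — dead — no transitions
rest 'aaac' ignored (set empty)
end set {} — state 1 not in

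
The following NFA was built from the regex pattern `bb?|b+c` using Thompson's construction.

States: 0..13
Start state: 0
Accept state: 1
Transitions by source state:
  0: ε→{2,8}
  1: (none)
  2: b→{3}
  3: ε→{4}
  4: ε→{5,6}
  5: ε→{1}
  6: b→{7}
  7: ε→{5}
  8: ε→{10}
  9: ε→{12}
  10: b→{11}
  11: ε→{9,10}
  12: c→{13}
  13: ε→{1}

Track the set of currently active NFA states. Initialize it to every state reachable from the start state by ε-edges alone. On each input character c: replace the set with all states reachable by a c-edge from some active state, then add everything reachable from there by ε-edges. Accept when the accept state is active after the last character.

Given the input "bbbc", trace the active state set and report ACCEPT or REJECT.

Answer: ACCEPT

Derivation:
initial (ε-close {0}): {0,2,8,10}
'b' @ 1: {1,3,4,5,6,9,10,11,12}  [accepting]
'b' @ 2: {1,5,7,9,10,11,12}  [accepting]
'b' @ 3: {9,10,11,12}
'c' @ 4: {1,13}  [accepting]
after full input: {1,13}  (accept=1 in)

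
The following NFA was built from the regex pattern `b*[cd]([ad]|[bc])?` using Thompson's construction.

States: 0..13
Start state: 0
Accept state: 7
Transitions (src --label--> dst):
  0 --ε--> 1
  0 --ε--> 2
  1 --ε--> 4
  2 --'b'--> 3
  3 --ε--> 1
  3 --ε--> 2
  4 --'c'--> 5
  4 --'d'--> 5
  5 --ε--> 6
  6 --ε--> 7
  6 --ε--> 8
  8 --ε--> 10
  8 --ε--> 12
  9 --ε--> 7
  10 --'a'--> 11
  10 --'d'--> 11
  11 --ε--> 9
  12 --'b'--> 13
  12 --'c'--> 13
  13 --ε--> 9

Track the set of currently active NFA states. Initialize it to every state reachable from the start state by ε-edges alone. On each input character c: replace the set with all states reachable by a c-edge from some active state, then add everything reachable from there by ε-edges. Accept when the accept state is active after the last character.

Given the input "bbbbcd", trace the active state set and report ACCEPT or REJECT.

Answer: ACCEPT

Steps:
start: ε-closure({0}) = {0,1,2,4}
'b' @ 1: {1,2,3,4}
'b' @ 2: {1,2,3,4}
'b' @ 3: {1,2,3,4}
'b' @ 4: {1,2,3,4}
'c' @ 5: {5,6,7,8,10,12}  [accepting]
'd' @ 6: {7,9,11}  [accepting]
end set {7,9,11} — state 7 in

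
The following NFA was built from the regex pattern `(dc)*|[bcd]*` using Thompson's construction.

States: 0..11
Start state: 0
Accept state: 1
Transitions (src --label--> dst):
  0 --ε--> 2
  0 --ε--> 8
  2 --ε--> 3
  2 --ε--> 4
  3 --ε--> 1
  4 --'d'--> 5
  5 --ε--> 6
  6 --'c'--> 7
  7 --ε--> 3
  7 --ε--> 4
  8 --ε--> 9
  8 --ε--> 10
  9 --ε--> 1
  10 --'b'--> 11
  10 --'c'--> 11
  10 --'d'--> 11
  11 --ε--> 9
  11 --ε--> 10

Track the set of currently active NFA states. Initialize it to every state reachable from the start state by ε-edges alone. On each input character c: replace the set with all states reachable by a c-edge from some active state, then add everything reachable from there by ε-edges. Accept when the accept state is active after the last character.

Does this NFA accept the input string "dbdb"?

Answer: ACCEPT

Trace:
start: ε-closure({0}) = {0,1,2,3,4,8,9,10}
'd' @ 1: {1,5,6,9,10,11}  ✓accept
'b' @ 2: {1,9,10,11}  ✓accept
'd' @ 3: {1,9,10,11}  ✓accept
'b' @ 4: {1,9,10,11}  ✓accept
final: {1,9,10,11}; accept 1 in set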